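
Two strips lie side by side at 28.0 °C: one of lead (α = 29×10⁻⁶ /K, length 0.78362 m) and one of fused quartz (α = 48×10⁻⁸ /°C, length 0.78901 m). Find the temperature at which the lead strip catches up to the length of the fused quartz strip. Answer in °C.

T = 269.2 °C

Equal length when α₁L₁ΔT − α₂L₂ΔT = L₂ − L₁ = 5.39×10⁻³ m
α₁L₁ = 2.272498×10⁻⁵, α₂L₂ = 3.787248×10⁻⁷ → Δ(αL) = 2.23462552×10⁻⁵ m/K
ΔT = 5.39×10⁻³ / 2.23462552×10⁻⁵ = 241.204 K, so T = 28.0 + 241.204 = 269.204 °C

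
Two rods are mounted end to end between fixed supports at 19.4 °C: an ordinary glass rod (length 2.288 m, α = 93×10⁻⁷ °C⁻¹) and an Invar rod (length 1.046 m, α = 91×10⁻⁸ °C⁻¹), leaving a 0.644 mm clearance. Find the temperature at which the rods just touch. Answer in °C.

α₁L₁ = 2.12784×10⁻⁵ m/K, α₂L₂ = 9.5186×10⁻⁷ m/K → total 2.223026×10⁻⁵ m/K
ΔT = g/(α₁L₁+α₂L₂) = 6.44×10⁻⁴ / 2.223026×10⁻⁵ = 28.970 K
T = 19.4 + 28.970 = 48.370 °C

T = 48.4 °C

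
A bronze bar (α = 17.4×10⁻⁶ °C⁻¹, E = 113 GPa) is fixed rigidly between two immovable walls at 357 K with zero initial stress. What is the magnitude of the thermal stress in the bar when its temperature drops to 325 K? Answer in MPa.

Fully constrained: the free strain ε = αΔT is blocked, so σ = Eε = EαΔT.
|ΔT| = 32 K
σ = 113×10⁹ × 17.4×10⁻⁶ × 32 = 6.29×10⁷ Pa

σ = 62.9 MPa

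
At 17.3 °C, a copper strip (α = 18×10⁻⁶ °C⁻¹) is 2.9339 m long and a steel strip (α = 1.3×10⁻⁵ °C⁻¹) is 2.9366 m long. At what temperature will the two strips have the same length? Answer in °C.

L₁(1 + α₁ΔT) = L₂(1 + α₂ΔT) ⇒ ΔT = (L₂ − L₁)/(α₁L₁ − α₂L₂)
L₂ − L₁ = 2.9366 − 2.9339 = 2.70×10⁻³ m
α₁L₁ − α₂L₂ = 18×10⁻⁶×2.9339 − 1.3×10⁻⁵×2.9366 = 1.46344×10⁻⁵ m/K
ΔT = 2.70×10⁻³ / 1.46344×10⁻⁵ = 184.497 K
T = 17.3 + 184.497 = 201.797 °C

T = 201.8 °C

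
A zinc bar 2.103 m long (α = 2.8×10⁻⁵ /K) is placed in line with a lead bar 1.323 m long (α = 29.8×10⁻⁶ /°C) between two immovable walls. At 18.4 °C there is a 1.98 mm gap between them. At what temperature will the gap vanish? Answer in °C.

α₁L₁ = 5.8884×10⁻⁵ m/K, α₂L₂ = 3.94254×10⁻⁵ m/K → total 9.83094×10⁻⁵ m/K
ΔT = g/(α₁L₁+α₂L₂) = 1.98×10⁻³ / 9.83094×10⁻⁵ = 20.140 K
T = 18.4 + 20.140 = 38.540 °C

T = 38.5 °C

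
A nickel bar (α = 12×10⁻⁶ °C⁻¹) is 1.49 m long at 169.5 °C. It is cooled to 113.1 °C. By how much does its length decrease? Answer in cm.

|ΔT| = |113.1 − 169.5| = 56.4 K
ΔL = αL₀ΔT = (12×10⁻⁶)(1.49)(56.4) = 1.01×10⁻³ m

ΔL = 0.101 cm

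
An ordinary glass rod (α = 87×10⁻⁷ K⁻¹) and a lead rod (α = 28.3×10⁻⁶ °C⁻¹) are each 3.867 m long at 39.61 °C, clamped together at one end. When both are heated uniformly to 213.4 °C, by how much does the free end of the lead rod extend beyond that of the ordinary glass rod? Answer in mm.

ΔT = 173.79 K
ordinary glass: ΔL = 87×10⁻⁷ × 3.867 m × 173.79 = 5.8468×10⁻³ m = 5.8468 mm
lead: ΔL = 28.3×10⁻⁶ × 3.867 m × 173.79 = 1.9019×10⁻² m = 19.019 mm
difference = 19.019 − 5.8468 = 13.1722 mm

13.2 mm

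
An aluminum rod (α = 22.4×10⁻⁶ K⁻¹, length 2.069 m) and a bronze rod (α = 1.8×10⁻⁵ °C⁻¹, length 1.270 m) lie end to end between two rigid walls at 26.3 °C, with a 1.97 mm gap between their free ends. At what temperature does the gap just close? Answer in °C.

α₁L₁ = 4.63456×10⁻⁵ m/K, α₂L₂ = 2.286×10⁻⁵ m/K → total 6.92056×10⁻⁵ m/K
ΔT = g/(α₁L₁+α₂L₂) = 1.97×10⁻³ / 6.92056×10⁻⁵ = 28.466 K
T = 26.3 + 28.466 = 54.766 °C

T = 54.8 °C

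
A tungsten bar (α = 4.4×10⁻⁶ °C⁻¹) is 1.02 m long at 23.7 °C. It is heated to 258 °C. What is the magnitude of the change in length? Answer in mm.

ΔL = 1.05 mm

|ΔT| = |258 − 23.7| = 234.3 K
ΔL = αL₀ΔT = (4.4×10⁻⁶)(1.02)(234.3) = 1.05×10⁻³ m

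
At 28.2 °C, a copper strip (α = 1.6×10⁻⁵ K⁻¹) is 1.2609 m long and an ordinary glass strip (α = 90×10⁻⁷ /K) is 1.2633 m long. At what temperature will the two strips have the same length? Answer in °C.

Equal length when α₁L₁ΔT − α₂L₂ΔT = L₂ − L₁ = 2.40×10⁻³ m
α₁L₁ = 2.01744×10⁻⁵, α₂L₂ = 1.13697×10⁻⁵ → Δ(αL) = 8.8047×10⁻⁶ m/K
ΔT = 2.40×10⁻³ / 8.8047×10⁻⁶ = 272.582 K, so T = 28.2 + 272.582 = 300.782 °C

T = 300.8 °C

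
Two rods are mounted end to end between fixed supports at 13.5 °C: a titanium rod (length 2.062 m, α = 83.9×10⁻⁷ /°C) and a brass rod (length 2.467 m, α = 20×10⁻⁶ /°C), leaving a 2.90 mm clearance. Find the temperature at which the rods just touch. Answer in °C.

Gap closes when ΔL₁ + ΔL₂ = 2.90 mm = 2.90×10⁻³ m
(α₁L₁ + α₂L₂)ΔT = g
α₁L₁ + α₂L₂ = 83.9×10⁻⁷×2.062 + 20×10⁻⁶×2.467 = 6.664018×10⁻⁵ m/K
ΔT = 2.90×10⁻³ / 6.664018×10⁻⁵ = 43.517 K
T = 13.5 + 43.517 = 57.017 °C

T = 57.0 °C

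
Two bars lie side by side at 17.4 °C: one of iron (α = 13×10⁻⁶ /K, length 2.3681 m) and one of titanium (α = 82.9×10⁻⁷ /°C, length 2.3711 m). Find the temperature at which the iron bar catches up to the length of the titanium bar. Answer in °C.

T = 287.0 °C

Equal length when α₁L₁ΔT − α₂L₂ΔT = L₂ − L₁ = 3.00×10⁻³ m
α₁L₁ = 3.07853×10⁻⁵, α₂L₂ = 1.9656419×10⁻⁵ → Δ(αL) = 1.1128881×10⁻⁵ m/K
ΔT = 3.00×10⁻³ / 1.1128881×10⁻⁵ = 269.569 K, so T = 17.4 + 269.569 = 286.969 °C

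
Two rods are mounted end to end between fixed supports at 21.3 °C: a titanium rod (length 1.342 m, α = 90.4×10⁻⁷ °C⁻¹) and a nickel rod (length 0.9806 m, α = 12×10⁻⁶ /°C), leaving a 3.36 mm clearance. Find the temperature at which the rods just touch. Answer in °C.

Gap closes when ΔL₁ + ΔL₂ = 3.36 mm = 3.36×10⁻³ m
(α₁L₁ + α₂L₂)ΔT = g
α₁L₁ + α₂L₂ = 90.4×10⁻⁷×1.342 + 12×10⁻⁶×0.9806 = 2.389888×10⁻⁵ m/K
ΔT = 3.36×10⁻³ / 2.389888×10⁻⁵ = 140.59 K
T = 21.3 + 140.59 = 161.89 °C

T = 162 °C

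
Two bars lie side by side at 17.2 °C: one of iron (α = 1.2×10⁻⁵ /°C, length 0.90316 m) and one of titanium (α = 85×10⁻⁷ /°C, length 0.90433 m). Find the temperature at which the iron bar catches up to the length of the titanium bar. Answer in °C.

L₁(1 + α₁ΔT) = L₂(1 + α₂ΔT) ⇒ ΔT = (L₂ − L₁)/(α₁L₁ − α₂L₂)
L₂ − L₁ = 0.90433 − 0.90316 = 1.17×10⁻³ m
α₁L₁ − α₂L₂ = 1.2×10⁻⁵×0.90316 − 85×10⁻⁷×0.90433 = 3.151115×10⁻⁶ m/K
ΔT = 1.17×10⁻³ / 3.151115×10⁻⁶ = 371.297 K
T = 17.2 + 371.297 = 388.497 °C

T = 388.5 °C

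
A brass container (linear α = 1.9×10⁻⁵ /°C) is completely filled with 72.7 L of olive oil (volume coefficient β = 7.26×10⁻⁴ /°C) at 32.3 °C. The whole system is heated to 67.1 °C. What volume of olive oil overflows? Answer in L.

The container also expands: β_container ≈ 3α = 5.7×10⁻⁵ /K
Net overflow = V₀(β_liq − 3α_cont)ΔT
β − 3α = 7.26×10⁻⁴ − 5.7×10⁻⁵ = 6.69×10⁻⁴ /K; ΔT = 34.8 K
ΔV = 72.7 × 6.69×10⁻⁴ × 34.8 = 1.69 L

1.69 L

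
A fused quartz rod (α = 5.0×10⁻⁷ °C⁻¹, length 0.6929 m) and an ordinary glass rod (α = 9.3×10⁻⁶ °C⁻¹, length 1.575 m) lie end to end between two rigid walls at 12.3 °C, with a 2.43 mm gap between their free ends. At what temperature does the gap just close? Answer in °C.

T = 174 °C

Gap closes when ΔL₁ + ΔL₂ = 2.43 mm = 2.43×10⁻³ m
(α₁L₁ + α₂L₂)ΔT = g
α₁L₁ + α₂L₂ = 5.0×10⁻⁷×0.6929 + 9.3×10⁻⁶×1.575 = 1.499395×10⁻⁵ m/K
ΔT = 2.43×10⁻³ / 1.499395×10⁻⁵ = 162.07 K
T = 12.3 + 162.07 = 174.37 °C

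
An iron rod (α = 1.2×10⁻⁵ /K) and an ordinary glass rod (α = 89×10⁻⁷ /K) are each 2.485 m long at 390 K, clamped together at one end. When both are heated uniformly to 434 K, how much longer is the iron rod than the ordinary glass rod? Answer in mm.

0.339 mm

ΔT = 44 K
iron: ΔL = 1.2×10⁻⁵ × 2.485 m × 44 = 1.3121×10⁻³ m = 1.3121 mm
ordinary glass: ΔL = 89×10⁻⁷ × 2.485 m × 44 = 9.7313×10⁻⁴ m = 0.97313 mm
difference = 1.3121 − 0.97313 = 0.33897 mm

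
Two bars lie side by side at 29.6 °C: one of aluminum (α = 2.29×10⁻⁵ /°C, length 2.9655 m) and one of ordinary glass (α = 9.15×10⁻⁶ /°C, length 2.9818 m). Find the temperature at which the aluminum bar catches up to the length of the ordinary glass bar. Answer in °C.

T = 430.8 °C

L₁(1 + α₁ΔT) = L₂(1 + α₂ΔT) ⇒ ΔT = (L₂ − L₁)/(α₁L₁ − α₂L₂)
L₂ − L₁ = 2.9818 − 2.9655 = 1.63×10⁻² m
α₁L₁ − α₂L₂ = 2.29×10⁻⁵×2.9655 − 9.15×10⁻⁶×2.9818 = 4.062648×10⁻⁵ m/K
ΔT = 1.63×10⁻² / 4.062648×10⁻⁵ = 401.216 K
T = 29.6 + 401.216 = 430.816 °C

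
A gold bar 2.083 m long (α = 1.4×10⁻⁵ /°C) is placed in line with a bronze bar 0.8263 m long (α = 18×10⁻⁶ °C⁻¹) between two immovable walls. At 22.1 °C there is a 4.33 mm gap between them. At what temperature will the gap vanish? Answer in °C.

Gap closes when ΔL₁ + ΔL₂ = 4.33 mm = 4.33×10⁻³ m
(α₁L₁ + α₂L₂)ΔT = g
α₁L₁ + α₂L₂ = 1.4×10⁻⁵×2.083 + 18×10⁻⁶×0.8263 = 4.40354×10⁻⁵ m/K
ΔT = 4.33×10⁻³ / 4.40354×10⁻⁵ = 98.33 K
T = 22.1 + 98.33 = 120.43 °C

T = 120 °C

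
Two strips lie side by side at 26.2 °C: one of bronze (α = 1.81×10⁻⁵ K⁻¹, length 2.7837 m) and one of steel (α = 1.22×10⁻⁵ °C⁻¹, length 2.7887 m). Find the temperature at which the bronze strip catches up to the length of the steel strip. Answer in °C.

Equal length when α₁L₁ΔT − α₂L₂ΔT = L₂ − L₁ = 5.00×10⁻³ m
α₁L₁ = 5.038497×10⁻⁵, α₂L₂ = 3.402214×10⁻⁵ → Δ(αL) = 1.636283×10⁻⁵ m/K
ΔT = 5.00×10⁻³ / 1.636283×10⁻⁵ = 305.571 K, so T = 26.2 + 305.571 = 331.771 °C

T = 331.8 °C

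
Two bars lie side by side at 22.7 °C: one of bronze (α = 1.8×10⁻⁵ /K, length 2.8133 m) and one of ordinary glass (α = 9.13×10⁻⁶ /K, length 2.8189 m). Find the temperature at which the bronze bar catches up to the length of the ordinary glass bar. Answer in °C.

L₁(1 + α₁ΔT) = L₂(1 + α₂ΔT) ⇒ ΔT = (L₂ − L₁)/(α₁L₁ − α₂L₂)
L₂ − L₁ = 2.8189 − 2.8133 = 5.60×10⁻³ m
α₁L₁ − α₂L₂ = 1.8×10⁻⁵×2.8133 − 9.13×10⁻⁶×2.8189 = 2.4902843×10⁻⁵ m/K
ΔT = 5.60×10⁻³ / 2.4902843×10⁻⁵ = 224.874 K
T = 22.7 + 224.874 = 247.574 °C

T = 247.6 °C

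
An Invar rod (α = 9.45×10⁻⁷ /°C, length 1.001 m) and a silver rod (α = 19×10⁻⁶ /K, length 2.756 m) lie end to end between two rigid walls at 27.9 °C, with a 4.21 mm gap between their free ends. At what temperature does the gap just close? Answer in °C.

Gap closes when ΔL₁ + ΔL₂ = 4.21 mm = 4.21×10⁻³ m
(α₁L₁ + α₂L₂)ΔT = g
α₁L₁ + α₂L₂ = 9.45×10⁻⁷×1.001 + 19×10⁻⁶×2.756 = 5.3309945×10⁻⁵ m/K
ΔT = 4.21×10⁻³ / 5.3309945×10⁻⁵ = 78.97 K
T = 27.9 + 78.97 = 106.87 °C

T = 107 °C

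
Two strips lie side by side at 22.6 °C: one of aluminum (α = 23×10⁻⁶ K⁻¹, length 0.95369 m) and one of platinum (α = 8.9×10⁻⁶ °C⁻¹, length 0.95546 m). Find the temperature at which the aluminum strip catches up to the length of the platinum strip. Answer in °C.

L₁(1 + α₁ΔT) = L₂(1 + α₂ΔT) ⇒ ΔT = (L₂ − L₁)/(α₁L₁ − α₂L₂)
L₂ − L₁ = 0.95546 − 0.95369 = 1.77×10⁻³ m
α₁L₁ − α₂L₂ = 23×10⁻⁶×0.95369 − 8.9×10⁻⁶×0.95546 = 1.3431276×10⁻⁵ m/K
ΔT = 1.77×10⁻³ / 1.3431276×10⁻⁵ = 131.782 K
T = 22.6 + 131.782 = 154.382 °C

T = 154.4 °C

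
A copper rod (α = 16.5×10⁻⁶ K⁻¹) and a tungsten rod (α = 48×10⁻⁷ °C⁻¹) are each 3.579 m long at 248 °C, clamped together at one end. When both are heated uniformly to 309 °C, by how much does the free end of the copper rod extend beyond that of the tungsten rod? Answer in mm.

ΔT = 61 K
copper: ΔL = 16.5×10⁻⁶ × 3.579 m × 61 = 3.6023×10⁻³ m = 3.6023 mm
tungsten: ΔL = 48×10⁻⁷ × 3.579 m × 61 = 1.0479×10⁻³ m = 1.0479 mm
difference = 3.6023 − 1.0479 = 2.5544 mm

2.55 mm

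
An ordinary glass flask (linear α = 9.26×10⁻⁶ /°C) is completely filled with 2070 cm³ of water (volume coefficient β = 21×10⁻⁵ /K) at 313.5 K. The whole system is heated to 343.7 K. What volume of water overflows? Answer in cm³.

The flask also expands: β_container ≈ 3α = 2.778×10⁻⁵ /K
Net overflow = V₀(β_liq − 3α_cont)ΔT
β − 3α = 2.10×10⁻⁴ − 2.778×10⁻⁵ = 1.8222×10⁻⁴ /K; ΔT = 30.2 K
ΔV = 2070 × 1.8222×10⁻⁴ × 30.2 = 11.4 cm³

11.4 cm³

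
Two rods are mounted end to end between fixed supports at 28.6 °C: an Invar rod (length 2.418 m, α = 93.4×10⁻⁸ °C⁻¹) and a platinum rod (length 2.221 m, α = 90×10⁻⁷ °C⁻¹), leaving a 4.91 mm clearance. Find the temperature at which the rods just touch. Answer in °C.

Gap closes when ΔL₁ + ΔL₂ = 4.91 mm = 4.91×10⁻³ m
(α₁L₁ + α₂L₂)ΔT = g
α₁L₁ + α₂L₂ = 93.4×10⁻⁸×2.418 + 90×10⁻⁷×2.221 = 2.2247412×10⁻⁵ m/K
ΔT = 4.91×10⁻³ / 2.2247412×10⁻⁵ = 220.70 K
T = 28.6 + 220.70 = 249.30 °C

T = 249 °C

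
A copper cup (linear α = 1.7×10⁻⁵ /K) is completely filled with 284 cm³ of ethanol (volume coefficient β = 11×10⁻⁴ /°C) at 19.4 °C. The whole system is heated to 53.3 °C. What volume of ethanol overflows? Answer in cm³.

The cup also expands: β_container ≈ 3α = 5.1×10⁻⁵ /K
Net overflow = V₀(β_liq − 3α_cont)ΔT
β − 3α = 1.10×10⁻³ − 5.1×10⁻⁵ = 1.049×10⁻³ /K; ΔT = 33.9 K
ΔV = 284 × 1.049×10⁻³ × 33.9 = 10.1 cm³

10.1 cm³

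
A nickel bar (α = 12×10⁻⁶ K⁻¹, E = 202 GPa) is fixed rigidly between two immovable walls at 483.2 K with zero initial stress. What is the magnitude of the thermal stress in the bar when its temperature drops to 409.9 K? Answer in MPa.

Fully constrained: the free strain ε = αΔT is blocked, so σ = Eε = EαΔT.
|ΔT| = 73.3 K
σ = 202×10⁹ × 12×10⁻⁶ × 73.3 = 1.78×10⁸ Pa

σ = 178 MPa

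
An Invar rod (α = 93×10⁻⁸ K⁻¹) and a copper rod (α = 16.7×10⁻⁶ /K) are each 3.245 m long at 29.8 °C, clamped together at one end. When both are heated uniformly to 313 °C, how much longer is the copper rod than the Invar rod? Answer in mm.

ΔT = 283.2 K
Invar: ΔL = 93×10⁻⁸ × 3.245 m × 283.2 = 8.5466×10⁻⁴ m = 0.85466 mm
copper: ΔL = 16.7×10⁻⁶ × 3.245 m × 283.2 = 1.5347×10⁻² m = 15.347 mm
difference = 15.347 − 0.85466 = 14.49234 mm

14.5 mm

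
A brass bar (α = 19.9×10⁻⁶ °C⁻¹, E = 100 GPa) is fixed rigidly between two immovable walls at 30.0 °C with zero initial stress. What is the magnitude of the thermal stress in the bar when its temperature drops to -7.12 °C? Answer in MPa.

Fully constrained: the free strain ε = αΔT is blocked, so σ = Eε = EαΔT.
|ΔT| = 37.12 K
σ = 100×10⁹ × 19.9×10⁻⁶ × 37.12 = 7.39×10⁷ Pa

σ = 73.9 MPa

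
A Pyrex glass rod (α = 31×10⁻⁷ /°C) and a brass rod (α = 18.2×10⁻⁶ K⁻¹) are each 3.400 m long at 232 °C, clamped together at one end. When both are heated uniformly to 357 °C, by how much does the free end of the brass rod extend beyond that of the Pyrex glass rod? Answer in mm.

ΔT = 125 K
Pyrex glass: ΔL = 31×10⁻⁷ × 3.400 m × 125 = 1.3175×10⁻³ m = 1.3175 mm
brass: ΔL = 18.2×10⁻⁶ × 3.400 m × 125 = 7.7350×10⁻³ m = 7.7350 mm
difference = 7.7350 − 1.3175 = 6.4175 mm

6.42 mm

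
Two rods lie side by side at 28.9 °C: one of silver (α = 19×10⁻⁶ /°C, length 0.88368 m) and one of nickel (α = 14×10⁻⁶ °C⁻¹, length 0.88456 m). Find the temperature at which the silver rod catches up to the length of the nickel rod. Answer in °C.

L₁(1 + α₁ΔT) = L₂(1 + α₂ΔT) ⇒ ΔT = (L₂ − L₁)/(α₁L₁ − α₂L₂)
L₂ − L₁ = 0.88456 − 0.88368 = 8.80×10⁻⁴ m
α₁L₁ − α₂L₂ = 19×10⁻⁶×0.88368 − 14×10⁻⁶×0.88456 = 4.40608×10⁻⁶ m/K
ΔT = 8.80×10⁻⁴ / 4.40608×10⁻⁶ = 199.724 K
T = 28.9 + 199.724 = 228.624 °C

T = 228.6 °C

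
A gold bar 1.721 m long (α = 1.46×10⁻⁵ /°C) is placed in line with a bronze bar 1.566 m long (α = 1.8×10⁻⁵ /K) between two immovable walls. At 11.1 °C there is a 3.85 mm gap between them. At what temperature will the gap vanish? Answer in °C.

α₁L₁ = 2.51266×10⁻⁵ m/K, α₂L₂ = 2.8188×10⁻⁵ m/K → total 5.33146×10⁻⁵ m/K
ΔT = g/(α₁L₁+α₂L₂) = 3.85×10⁻³ / 5.33146×10⁻⁵ = 72.213 K
T = 11.1 + 72.213 = 83.313 °C

T = 83.3 °C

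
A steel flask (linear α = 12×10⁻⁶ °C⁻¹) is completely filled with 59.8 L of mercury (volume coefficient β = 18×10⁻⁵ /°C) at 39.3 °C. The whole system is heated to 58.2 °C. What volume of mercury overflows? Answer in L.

0.163 L

The flask also expands: β_container ≈ 3α = 3.6×10⁻⁵ /K
Net overflow = V₀(β_liq − 3α_cont)ΔT
β − 3α = 1.80×10⁻⁴ − 3.6×10⁻⁵ = 1.44×10⁻⁴ /K; ΔT = 18.9 K
ΔV = 59.8 × 1.44×10⁻⁴ × 18.9 = 0.163 L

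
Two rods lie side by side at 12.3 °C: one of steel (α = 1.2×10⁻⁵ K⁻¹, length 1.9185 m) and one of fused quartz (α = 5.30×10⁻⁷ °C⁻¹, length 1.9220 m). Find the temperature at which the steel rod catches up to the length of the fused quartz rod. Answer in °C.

T = 171.4 °C

L₁(1 + α₁ΔT) = L₂(1 + α₂ΔT) ⇒ ΔT = (L₂ − L₁)/(α₁L₁ − α₂L₂)
L₂ − L₁ = 1.9220 − 1.9185 = 3.50×10⁻³ m
α₁L₁ − α₂L₂ = 1.2×10⁻⁵×1.9185 − 5.30×10⁻⁷×1.9220 = 2.200334×10⁻⁵ m/K
ΔT = 3.50×10⁻³ / 2.200334×10⁻⁵ = 159.067 K
T = 12.3 + 159.067 = 171.367 °C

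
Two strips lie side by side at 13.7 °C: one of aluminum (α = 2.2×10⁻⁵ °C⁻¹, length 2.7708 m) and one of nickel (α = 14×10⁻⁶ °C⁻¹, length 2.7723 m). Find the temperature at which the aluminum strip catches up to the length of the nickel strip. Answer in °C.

Equal length when α₁L₁ΔT − α₂L₂ΔT = L₂ − L₁ = 1.50×10⁻³ m
α₁L₁ = 6.09576×10⁻⁵, α₂L₂ = 3.88122×10⁻⁵ → Δ(αL) = 2.21454×10⁻⁵ m/K
ΔT = 1.50×10⁻³ / 2.21454×10⁻⁵ = 67.7342 K, so T = 13.7 + 67.7342 = 81.4342 °C

T = 81.43 °C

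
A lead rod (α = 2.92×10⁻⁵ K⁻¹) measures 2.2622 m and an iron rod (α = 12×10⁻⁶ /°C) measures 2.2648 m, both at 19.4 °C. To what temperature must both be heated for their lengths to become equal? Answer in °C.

L₁(1 + α₁ΔT) = L₂(1 + α₂ΔT) ⇒ ΔT = (L₂ − L₁)/(α₁L₁ − α₂L₂)
L₂ − L₁ = 2.2648 − 2.2622 = 2.60×10⁻³ m
α₁L₁ − α₂L₂ = 2.92×10⁻⁵×2.2622 − 12×10⁻⁶×2.2648 = 3.887864×10⁻⁵ m/K
ΔT = 2.60×10⁻³ / 3.887864×10⁻⁵ = 66.8748 K
T = 19.4 + 66.8748 = 86.2748 °C

T = 86.27 °C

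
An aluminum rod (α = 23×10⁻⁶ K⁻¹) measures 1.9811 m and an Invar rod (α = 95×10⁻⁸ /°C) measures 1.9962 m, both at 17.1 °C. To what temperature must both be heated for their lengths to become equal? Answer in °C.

T = 362.9 °C

Equal length when α₁L₁ΔT − α₂L₂ΔT = L₂ − L₁ = 1.51×10⁻² m
α₁L₁ = 4.55653×10⁻⁵, α₂L₂ = 1.89639×10⁻⁶ → Δ(αL) = 4.366891×10⁻⁵ m/K
ΔT = 1.51×10⁻² / 4.366891×10⁻⁵ = 345.784 K, so T = 17.1 + 345.784 = 362.884 °C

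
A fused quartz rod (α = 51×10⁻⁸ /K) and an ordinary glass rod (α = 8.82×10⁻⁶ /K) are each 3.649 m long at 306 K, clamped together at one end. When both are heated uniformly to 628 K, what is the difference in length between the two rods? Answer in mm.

9.76 mm

ΔT = 322 K
fused quartz: ΔL = 51×10⁻⁸ × 3.649 m × 322 = 5.9924×10⁻⁴ m = 0.59924 mm
ordinary glass: ΔL = 8.82×10⁻⁶ × 3.649 m × 322 = 1.0363×10⁻² m = 10.363 mm
difference = 10.363 − 0.59924 = 9.76376 mm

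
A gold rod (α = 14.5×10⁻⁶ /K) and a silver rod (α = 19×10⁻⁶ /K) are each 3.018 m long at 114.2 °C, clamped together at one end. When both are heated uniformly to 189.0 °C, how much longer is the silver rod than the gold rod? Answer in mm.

1.02 mm

ΔT = 74.8 K
gold: ΔL = 14.5×10⁻⁶ × 3.018 m × 74.8 = 3.2733×10⁻³ m = 3.2733 mm
silver: ΔL = 19×10⁻⁶ × 3.018 m × 74.8 = 4.2892×10⁻³ m = 4.2892 mm
difference = 4.2892 − 3.2733 = 1.0159 mm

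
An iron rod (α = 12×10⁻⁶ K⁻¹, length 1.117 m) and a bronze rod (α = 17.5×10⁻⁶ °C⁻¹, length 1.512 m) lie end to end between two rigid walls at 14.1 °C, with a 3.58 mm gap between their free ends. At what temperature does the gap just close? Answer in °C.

T = 104 °C

Gap closes when ΔL₁ + ΔL₂ = 3.58 mm = 3.58×10⁻³ m
(α₁L₁ + α₂L₂)ΔT = g
α₁L₁ + α₂L₂ = 12×10⁻⁶×1.117 + 17.5×10⁻⁶×1.512 = 3.9864×10⁻⁵ m/K
ΔT = 3.58×10⁻³ / 3.9864×10⁻⁵ = 89.81 K
T = 14.1 + 89.81 = 103.91 °C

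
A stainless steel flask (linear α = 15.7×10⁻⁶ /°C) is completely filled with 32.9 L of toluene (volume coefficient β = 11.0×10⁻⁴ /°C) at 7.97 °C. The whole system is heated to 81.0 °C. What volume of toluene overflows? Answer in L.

2.53 L

The flask also expands: β_container ≈ 3α = 4.71×10⁻⁵ /K
Net overflow = V₀(β_liq − 3α_cont)ΔT
β − 3α = 1.10×10⁻³ − 4.71×10⁻⁵ = 1.0529×10⁻³ /K; ΔT = 73.03 K
ΔV = 32.9 × 1.0529×10⁻³ × 73.03 = 2.53 L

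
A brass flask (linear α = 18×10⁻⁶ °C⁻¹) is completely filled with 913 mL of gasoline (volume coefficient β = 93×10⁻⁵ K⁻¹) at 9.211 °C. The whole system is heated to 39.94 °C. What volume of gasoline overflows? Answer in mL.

24.6 mL

The flask also expands: β_container ≈ 3α = 5.4×10⁻⁵ /K
Net overflow = V₀(β_liq − 3α_cont)ΔT
β − 3α = 9.30×10⁻⁴ − 5.4×10⁻⁵ = 8.76×10⁻⁴ /K; ΔT = 30.729 K
ΔV = 913 × 8.76×10⁻⁴ × 30.729 = 24.6 mL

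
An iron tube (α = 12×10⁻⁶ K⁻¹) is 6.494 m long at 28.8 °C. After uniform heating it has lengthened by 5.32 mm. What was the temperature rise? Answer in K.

ΔL = αL₀ΔT ⇒ ΔT = ΔL / (αL₀)
ΔT = 5.32×10⁻³ m / (12×10⁻⁶ × 6.494 m) = 68.268 K

ΔT = 68.3 K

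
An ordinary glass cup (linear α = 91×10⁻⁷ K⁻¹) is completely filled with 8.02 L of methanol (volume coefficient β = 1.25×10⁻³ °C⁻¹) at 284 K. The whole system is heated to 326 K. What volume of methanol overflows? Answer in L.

The cup also expands: β_container ≈ 3α = 2.73×10⁻⁵ /K
Net overflow = V₀(β_liq − 3α_cont)ΔT
β − 3α = 1.25×10⁻³ − 2.73×10⁻⁵ = 1.2227×10⁻³ /K; ΔT = 42 K
ΔV = 8.02 × 1.2227×10⁻³ × 42 = 0.412 L

0.412 L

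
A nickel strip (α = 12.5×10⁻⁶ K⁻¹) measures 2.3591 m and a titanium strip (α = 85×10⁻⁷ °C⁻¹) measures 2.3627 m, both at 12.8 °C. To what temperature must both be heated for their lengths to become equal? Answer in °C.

Equal length when α₁L₁ΔT − α₂L₂ΔT = L₂ − L₁ = 3.60×10⁻³ m
α₁L₁ = 2.948875×10⁻⁵, α₂L₂ = 2.008295×10⁻⁵ → Δ(αL) = 9.4058×10⁻⁶ m/K
ΔT = 3.60×10⁻³ / 9.4058×10⁻⁶ = 382.743 K, so T = 12.8 + 382.743 = 395.543 °C

T = 395.5 °C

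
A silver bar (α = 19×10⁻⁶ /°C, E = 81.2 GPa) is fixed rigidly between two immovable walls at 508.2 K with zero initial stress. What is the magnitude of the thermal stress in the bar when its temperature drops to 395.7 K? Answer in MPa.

Fully constrained: the free strain ε = αΔT is blocked, so σ = Eε = EαΔT.
|ΔT| = 112.5 K
σ = 81.2×10⁹ × 19×10⁻⁶ × 112.5 = 1.74×10⁸ Pa

σ = 174 MPa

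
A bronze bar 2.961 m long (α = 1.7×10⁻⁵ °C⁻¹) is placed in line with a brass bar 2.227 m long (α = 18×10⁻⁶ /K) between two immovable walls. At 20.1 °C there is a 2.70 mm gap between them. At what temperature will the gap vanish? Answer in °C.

T = 50.0 °C

α₁L₁ = 5.0337×10⁻⁵ m/K, α₂L₂ = 4.0086×10⁻⁵ m/K → total 9.0423×10⁻⁵ m/K
ΔT = g/(α₁L₁+α₂L₂) = 2.70×10⁻³ / 9.0423×10⁻⁵ = 29.860 K
T = 20.1 + 29.860 = 49.960 °C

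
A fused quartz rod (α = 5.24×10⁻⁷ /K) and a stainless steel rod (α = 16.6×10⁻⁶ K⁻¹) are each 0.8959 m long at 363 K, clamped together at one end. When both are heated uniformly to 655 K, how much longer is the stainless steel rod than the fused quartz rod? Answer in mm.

4.21 mm

ΔT = 292 K
fused quartz: ΔL = 5.24×10⁻⁷ × 0.8959 m × 292 = 1.3708×10⁻⁴ m = 0.13708 mm
stainless steel: ΔL = 16.6×10⁻⁶ × 0.8959 m × 292 = 4.3426×10⁻³ m = 4.3426 mm
difference = 4.3426 − 0.13708 = 4.20552 mm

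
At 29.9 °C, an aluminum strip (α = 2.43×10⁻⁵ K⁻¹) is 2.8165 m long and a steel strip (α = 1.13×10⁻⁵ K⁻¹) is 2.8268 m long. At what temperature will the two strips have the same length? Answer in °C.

T = 312.1 °C

Equal length when α₁L₁ΔT − α₂L₂ΔT = L₂ − L₁ = 1.03×10⁻² m
α₁L₁ = 6.844095×10⁻⁵, α₂L₂ = 3.194284×10⁻⁵ → Δ(αL) = 3.649811×10⁻⁵ m/K
ΔT = 1.03×10⁻² / 3.649811×10⁻⁵ = 282.206 K, so T = 29.9 + 282.206 = 312.106 °C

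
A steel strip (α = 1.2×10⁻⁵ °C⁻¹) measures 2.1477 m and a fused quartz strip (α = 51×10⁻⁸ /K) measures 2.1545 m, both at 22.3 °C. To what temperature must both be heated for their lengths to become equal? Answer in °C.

T = 297.9 °C

Equal length when α₁L₁ΔT − α₂L₂ΔT = L₂ − L₁ = 6.80×10⁻³ m
α₁L₁ = 2.57724×10⁻⁵, α₂L₂ = 1.098795×10⁻⁶ → Δ(αL) = 2.4673605×10⁻⁵ m/K
ΔT = 6.80×10⁻³ / 2.4673605×10⁻⁵ = 275.598 K, so T = 22.3 + 275.598 = 297.898 °C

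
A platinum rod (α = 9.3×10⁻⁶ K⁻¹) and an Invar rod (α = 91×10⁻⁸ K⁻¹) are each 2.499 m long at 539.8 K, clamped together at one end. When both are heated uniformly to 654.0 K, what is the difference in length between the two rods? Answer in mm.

2.39 mm

ΔT = 114.2 K
platinum: ΔL = 9.3×10⁻⁶ × 2.499 m × 114.2 = 2.6541×10⁻³ m = 2.6541 mm
Invar: ΔL = 91×10⁻⁸ × 2.499 m × 114.2 = 2.5970×10⁻⁴ m = 0.25970 mm
difference = 2.6541 − 0.25970 = 2.3944 mm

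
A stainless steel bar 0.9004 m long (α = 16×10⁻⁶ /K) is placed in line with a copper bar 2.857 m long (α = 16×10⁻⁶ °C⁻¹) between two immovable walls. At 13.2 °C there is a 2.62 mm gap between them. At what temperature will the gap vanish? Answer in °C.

T = 56.8 °C

Gap closes when ΔL₁ + ΔL₂ = 2.62 mm = 2.62×10⁻³ m
(α₁L₁ + α₂L₂)ΔT = g
α₁L₁ + α₂L₂ = 16×10⁻⁶×0.9004 + 16×10⁻⁶×2.857 = 6.01184×10⁻⁵ m/K
ΔT = 2.62×10⁻³ / 6.01184×10⁻⁵ = 43.581 K
T = 13.2 + 43.581 = 56.781 °C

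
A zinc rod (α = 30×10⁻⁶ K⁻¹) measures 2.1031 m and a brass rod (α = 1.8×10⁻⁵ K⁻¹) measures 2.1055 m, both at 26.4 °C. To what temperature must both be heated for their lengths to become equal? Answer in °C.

T = 121.7 °C

Equal length when α₁L₁ΔT − α₂L₂ΔT = L₂ − L₁ = 2.40×10⁻³ m
α₁L₁ = 6.3093×10⁻⁵, α₂L₂ = 3.7899×10⁻⁵ → Δ(αL) = 2.5194×10⁻⁵ m/K
ΔT = 2.40×10⁻³ / 2.5194×10⁻⁵ = 95.261 K, so T = 26.4 + 95.261 = 121.661 °C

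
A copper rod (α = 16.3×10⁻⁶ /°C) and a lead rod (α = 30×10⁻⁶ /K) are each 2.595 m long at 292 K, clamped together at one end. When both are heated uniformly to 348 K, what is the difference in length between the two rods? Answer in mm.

1.99 mm

ΔT = 56 K
copper: ΔL = 16.3×10⁻⁶ × 2.595 m × 56 = 2.3687×10⁻³ m = 2.3687 mm
lead: ΔL = 30×10⁻⁶ × 2.595 m × 56 = 4.3596×10⁻³ m = 4.3596 mm
difference = 4.3596 − 2.3687 = 1.9909 mm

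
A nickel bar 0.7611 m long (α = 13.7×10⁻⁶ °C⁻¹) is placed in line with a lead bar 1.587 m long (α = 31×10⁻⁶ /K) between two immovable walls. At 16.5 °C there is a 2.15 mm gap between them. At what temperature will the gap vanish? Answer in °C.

T = 52.6 °C

α₁L₁ = 1.042707×10⁻⁵ m/K, α₂L₂ = 4.9197×10⁻⁵ m/K → total 5.962407×10⁻⁵ m/K
ΔT = g/(α₁L₁+α₂L₂) = 2.15×10⁻³ / 5.962407×10⁻⁵ = 36.059 K
T = 16.5 + 36.059 = 52.559 °C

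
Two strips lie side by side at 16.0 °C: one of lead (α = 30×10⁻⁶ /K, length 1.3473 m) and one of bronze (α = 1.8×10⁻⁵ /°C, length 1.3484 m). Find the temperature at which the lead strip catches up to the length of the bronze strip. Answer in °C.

Equal length when α₁L₁ΔT − α₂L₂ΔT = L₂ − L₁ = 1.10×10⁻³ m
α₁L₁ = 4.0419×10⁻⁵, α₂L₂ = 2.42712×10⁻⁵ → Δ(αL) = 1.61478×10⁻⁵ m/K
ΔT = 1.10×10⁻³ / 1.61478×10⁻⁵ = 68.1207 K, so T = 16.0 + 68.1207 = 84.1207 °C

T = 84.12 °C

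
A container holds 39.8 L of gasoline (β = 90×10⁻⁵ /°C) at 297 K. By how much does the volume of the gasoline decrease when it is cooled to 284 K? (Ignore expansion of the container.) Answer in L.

|ΔT| = |284 − 297| = 13 K
ΔV = βV₀ΔT = (90×10⁻⁵)(39.8)(13) = 0.466 L

ΔV = 0.466 L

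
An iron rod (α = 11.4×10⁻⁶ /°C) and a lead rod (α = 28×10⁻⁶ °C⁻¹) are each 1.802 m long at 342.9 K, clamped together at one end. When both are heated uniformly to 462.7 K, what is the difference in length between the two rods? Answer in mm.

3.58 mm

ΔT = 119.8 K
iron: ΔL = 11.4×10⁻⁶ × 1.802 m × 119.8 = 2.4610×10⁻³ m = 2.4610 mm
lead: ΔL = 28×10⁻⁶ × 1.802 m × 119.8 = 6.0446×10⁻³ m = 6.0446 mm
difference = 6.0446 − 2.4610 = 3.5836 mm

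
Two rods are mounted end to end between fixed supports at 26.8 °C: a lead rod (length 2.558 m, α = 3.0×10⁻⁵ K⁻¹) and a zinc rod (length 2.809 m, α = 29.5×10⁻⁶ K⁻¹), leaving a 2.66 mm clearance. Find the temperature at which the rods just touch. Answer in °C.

Gap closes when ΔL₁ + ΔL₂ = 2.66 mm = 2.66×10⁻³ m
(α₁L₁ + α₂L₂)ΔT = g
α₁L₁ + α₂L₂ = 3.0×10⁻⁵×2.558 + 29.5×10⁻⁶×2.809 = 1.596055×10⁻⁴ m/K
ΔT = 2.66×10⁻³ / 1.596055×10⁻⁴ = 16.666 K
T = 26.8 + 16.666 = 43.466 °C

T = 43.5 °C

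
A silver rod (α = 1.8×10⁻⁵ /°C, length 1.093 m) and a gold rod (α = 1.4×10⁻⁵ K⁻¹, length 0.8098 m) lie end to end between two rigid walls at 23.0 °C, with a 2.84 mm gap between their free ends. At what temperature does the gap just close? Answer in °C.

T = 115 °C

α₁L₁ = 1.9674×10⁻⁵ m/K, α₂L₂ = 1.13372×10⁻⁵ m/K → total 3.10112×10⁻⁵ m/K
ΔT = g/(α₁L₁+α₂L₂) = 2.84×10⁻³ / 3.10112×10⁻⁵ = 91.58 K
T = 23.0 + 91.58 = 114.58 °C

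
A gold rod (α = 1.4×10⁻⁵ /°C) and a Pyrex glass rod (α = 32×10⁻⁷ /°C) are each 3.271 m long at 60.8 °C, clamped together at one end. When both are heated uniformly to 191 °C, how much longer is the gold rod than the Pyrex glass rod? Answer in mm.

ΔT = 130.2 K
gold: ΔL = 1.4×10⁻⁵ × 3.271 m × 130.2 = 5.9624×10⁻³ m = 5.9624 mm
Pyrex glass: ΔL = 32×10⁻⁷ × 3.271 m × 130.2 = 1.3628×10⁻³ m = 1.3628 mm
difference = 5.9624 − 1.3628 = 4.5996 mm

4.60 mm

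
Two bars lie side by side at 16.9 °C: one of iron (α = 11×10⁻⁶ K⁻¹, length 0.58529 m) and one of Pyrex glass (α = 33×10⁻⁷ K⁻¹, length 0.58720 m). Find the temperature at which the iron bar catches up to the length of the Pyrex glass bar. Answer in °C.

T = 441.3 °C

L₁(1 + α₁ΔT) = L₂(1 + α₂ΔT) ⇒ ΔT = (L₂ − L₁)/(α₁L₁ − α₂L₂)
L₂ − L₁ = 0.58720 − 0.58529 = 1.91×10⁻³ m
α₁L₁ − α₂L₂ = 11×10⁻⁶×0.58529 − 33×10⁻⁷×0.58720 = 4.50043×10⁻⁶ m/K
ΔT = 1.91×10⁻³ / 4.50043×10⁻⁶ = 424.404 K
T = 16.9 + 424.404 = 441.304 °C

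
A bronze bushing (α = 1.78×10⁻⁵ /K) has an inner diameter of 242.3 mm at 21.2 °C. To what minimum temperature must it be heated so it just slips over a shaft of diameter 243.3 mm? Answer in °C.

T = 253 °C

Required Δd = 243.3 − 242.3 = 1.0 mm
Δd = αd₀ΔT ⇒ ΔT = Δd/(αd₀) = 1.0 / (1.78×10⁻⁵ × 242.3) = 231.86 K
T_min = 21.2 + 231.86 = 253.06 °C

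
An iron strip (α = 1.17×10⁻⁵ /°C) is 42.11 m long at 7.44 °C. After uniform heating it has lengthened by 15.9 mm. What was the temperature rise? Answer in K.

ΔT = 32.3 K

ΔL = αL₀ΔT ⇒ ΔT = ΔL / (αL₀)
ΔT = 15.9×10⁻³ m / (1.17×10⁻⁵ × 42.11 m) = 32.272 K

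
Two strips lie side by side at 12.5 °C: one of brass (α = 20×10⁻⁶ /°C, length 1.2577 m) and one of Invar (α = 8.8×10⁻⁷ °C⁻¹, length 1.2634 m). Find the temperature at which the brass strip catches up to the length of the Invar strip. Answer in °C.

T = 249.6 °C

Equal length when α₁L₁ΔT − α₂L₂ΔT = L₂ − L₁ = 5.70×10⁻³ m
α₁L₁ = 2.5154×10⁻⁵, α₂L₂ = 1.111792×10⁻⁶ → Δ(αL) = 2.4042208×10⁻⁵ m/K
ΔT = 5.70×10⁻³ / 2.4042208×10⁻⁵ = 237.083 K, so T = 12.5 + 237.083 = 249.583 °C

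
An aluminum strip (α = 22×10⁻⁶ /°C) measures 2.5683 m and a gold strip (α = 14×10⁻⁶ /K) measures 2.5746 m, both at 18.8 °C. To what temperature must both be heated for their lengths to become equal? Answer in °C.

T = 326.7 °C

Equal length when α₁L₁ΔT − α₂L₂ΔT = L₂ − L₁ = 6.30×10⁻³ m
α₁L₁ = 5.65026×10⁻⁵, α₂L₂ = 3.60444×10⁻⁵ → Δ(αL) = 2.04582×10⁻⁵ m/K
ΔT = 6.30×10⁻³ / 2.04582×10⁻⁵ = 307.945 K, so T = 18.8 + 307.945 = 326.745 °C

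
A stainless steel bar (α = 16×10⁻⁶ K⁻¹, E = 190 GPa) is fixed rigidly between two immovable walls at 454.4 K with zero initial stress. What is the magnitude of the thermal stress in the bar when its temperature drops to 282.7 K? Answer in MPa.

Fully constrained: the free strain ε = αΔT is blocked, so σ = Eε = EαΔT.
|ΔT| = 171.7 K
σ = 190×10⁹ × 16×10⁻⁶ × 171.7 = 5.22×10⁸ Pa

σ = 522 MPa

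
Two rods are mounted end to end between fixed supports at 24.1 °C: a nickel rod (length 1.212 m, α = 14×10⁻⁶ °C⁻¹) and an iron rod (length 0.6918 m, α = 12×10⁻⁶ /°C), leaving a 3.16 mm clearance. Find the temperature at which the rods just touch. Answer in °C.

α₁L₁ = 1.6968×10⁻⁵ m/K, α₂L₂ = 8.3016×10⁻⁶ m/K → total 2.52696×10⁻⁵ m/K
ΔT = g/(α₁L₁+α₂L₂) = 3.16×10⁻³ / 2.52696×10⁻⁵ = 125.05 K
T = 24.1 + 125.05 = 149.15 °C

T = 149 °C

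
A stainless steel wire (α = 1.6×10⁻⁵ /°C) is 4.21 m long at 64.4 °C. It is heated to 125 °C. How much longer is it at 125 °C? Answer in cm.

ΔL = 0.408 cm

|ΔT| = |125 − 64.4| = 60.6 K
ΔL = αL₀ΔT = (1.6×10⁻⁵)(4.21)(60.6) = 4.08×10⁻³ m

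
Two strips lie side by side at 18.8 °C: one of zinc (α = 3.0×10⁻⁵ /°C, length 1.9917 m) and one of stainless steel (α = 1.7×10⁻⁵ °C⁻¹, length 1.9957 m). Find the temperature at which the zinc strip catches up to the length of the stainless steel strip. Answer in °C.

T = 173.7 °C

L₁(1 + α₁ΔT) = L₂(1 + α₂ΔT) ⇒ ΔT = (L₂ − L₁)/(α₁L₁ − α₂L₂)
L₂ − L₁ = 1.9957 − 1.9917 = 4.00×10⁻³ m
α₁L₁ − α₂L₂ = 3.0×10⁻⁵×1.9917 − 1.7×10⁻⁵×1.9957 = 2.58241×10⁻⁵ m/K
ΔT = 4.00×10⁻³ / 2.58241×10⁻⁵ = 154.894 K
T = 18.8 + 154.894 = 173.694 °C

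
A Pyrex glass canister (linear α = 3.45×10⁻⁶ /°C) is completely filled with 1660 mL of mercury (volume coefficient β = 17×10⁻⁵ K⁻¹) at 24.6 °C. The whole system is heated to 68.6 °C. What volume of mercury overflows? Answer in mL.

11.7 mL

The canister also expands: β_container ≈ 3α = 1.035×10⁻⁵ /K
Net overflow = V₀(β_liq − 3α_cont)ΔT
β − 3α = 1.70×10⁻⁴ − 1.035×10⁻⁵ = 1.5965×10⁻⁴ /K; ΔT = 44.0 K
ΔV = 1660 × 1.5965×10⁻⁴ × 44.0 = 11.7 mL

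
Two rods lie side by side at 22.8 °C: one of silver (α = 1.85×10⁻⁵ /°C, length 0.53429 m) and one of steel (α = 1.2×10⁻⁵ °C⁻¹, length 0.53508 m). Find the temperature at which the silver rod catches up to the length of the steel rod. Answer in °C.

T = 250.9 °C

Equal length when α₁L₁ΔT − α₂L₂ΔT = L₂ − L₁ = 7.90×10⁻⁴ m
α₁L₁ = 9.884365×10⁻⁶, α₂L₂ = 6.42096×10⁻⁶ → Δ(αL) = 3.463405×10⁻⁶ m/K
ΔT = 7.90×10⁻⁴ / 3.463405×10⁻⁶ = 228.099 K, so T = 22.8 + 228.099 = 250.899 °C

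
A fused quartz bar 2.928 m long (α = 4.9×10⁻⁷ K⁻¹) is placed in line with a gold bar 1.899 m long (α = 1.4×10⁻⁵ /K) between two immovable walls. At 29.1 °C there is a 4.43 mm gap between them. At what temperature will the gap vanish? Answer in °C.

Gap closes when ΔL₁ + ΔL₂ = 4.43 mm = 4.43×10⁻³ m
(α₁L₁ + α₂L₂)ΔT = g
α₁L₁ + α₂L₂ = 4.9×10⁻⁷×2.928 + 1.4×10⁻⁵×1.899 = 2.802072×10⁻⁵ m/K
ΔT = 4.43×10⁻³ / 2.802072×10⁻⁵ = 158.10 K
T = 29.1 + 158.10 = 187.20 °C

T = 187 °C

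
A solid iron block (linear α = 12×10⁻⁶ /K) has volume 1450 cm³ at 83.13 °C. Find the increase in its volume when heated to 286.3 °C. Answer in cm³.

Isotropic solid: β ≈ 3α = 3.6×10⁻⁵ /K; ΔT = 203.17 K
ΔV = 3αV₀ΔT = 3(12×10⁻⁶)(1450)(203.17) = 10.6 cm³

ΔV = 10.6 cm³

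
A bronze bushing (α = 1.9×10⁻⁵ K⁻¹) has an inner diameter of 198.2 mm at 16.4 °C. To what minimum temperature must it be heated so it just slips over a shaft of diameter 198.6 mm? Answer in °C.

T = 123 °C

Required Δd = 198.6 − 198.2 = 0.4 mm
Δd = αd₀ΔT ⇒ ΔT = Δd/(αd₀) = 0.4 / (1.9×10⁻⁵ × 198.2) = 106.22 K
T_min = 16.4 + 106.22 = 122.62 °C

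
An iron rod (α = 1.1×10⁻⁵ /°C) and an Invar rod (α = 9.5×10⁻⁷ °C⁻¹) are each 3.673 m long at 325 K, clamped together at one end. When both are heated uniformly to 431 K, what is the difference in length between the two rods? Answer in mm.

3.91 mm

ΔT = 106 K
iron: ΔL = 1.1×10⁻⁵ × 3.673 m × 106 = 4.2827×10⁻³ m = 4.2827 mm
Invar: ΔL = 9.5×10⁻⁷ × 3.673 m × 106 = 3.6987×10⁻⁴ m = 0.36987 mm
difference = 4.2827 − 0.36987 = 3.91283 mm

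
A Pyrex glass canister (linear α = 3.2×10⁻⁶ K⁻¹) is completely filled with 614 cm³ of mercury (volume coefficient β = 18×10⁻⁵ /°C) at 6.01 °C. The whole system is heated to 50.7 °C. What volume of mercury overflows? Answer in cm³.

4.68 cm³

The canister also expands: β_container ≈ 3α = 9.6×10⁻⁶ /K
Net overflow = V₀(β_liq − 3α_cont)ΔT
β − 3α = 1.80×10⁻⁴ − 9.6×10⁻⁶ = 1.704×10⁻⁴ /K; ΔT = 44.69 K
ΔV = 614 × 1.704×10⁻⁴ × 44.69 = 4.68 cm³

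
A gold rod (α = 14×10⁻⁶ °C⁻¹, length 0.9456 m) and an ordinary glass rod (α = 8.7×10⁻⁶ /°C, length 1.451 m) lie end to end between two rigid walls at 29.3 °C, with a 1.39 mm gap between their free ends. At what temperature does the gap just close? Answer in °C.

Gap closes when ΔL₁ + ΔL₂ = 1.39 mm = 1.39×10⁻³ m
(α₁L₁ + α₂L₂)ΔT = g
α₁L₁ + α₂L₂ = 14×10⁻⁶×0.9456 + 8.7×10⁻⁶×1.451 = 2.58621×10⁻⁵ m/K
ΔT = 1.39×10⁻³ / 2.58621×10⁻⁵ = 53.747 K
T = 29.3 + 53.747 = 83.047 °C

T = 83.0 °C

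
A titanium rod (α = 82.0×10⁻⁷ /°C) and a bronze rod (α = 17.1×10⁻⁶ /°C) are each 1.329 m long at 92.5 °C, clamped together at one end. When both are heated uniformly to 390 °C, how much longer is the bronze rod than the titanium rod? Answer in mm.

3.52 mm

ΔT = 297.5 K
titanium: ΔL = 82.0×10⁻⁷ × 1.329 m × 297.5 = 3.2421×10⁻³ m = 3.2421 mm
bronze: ΔL = 17.1×10⁻⁶ × 1.329 m × 297.5 = 6.7610×10⁻³ m = 6.7610 mm
difference = 6.7610 − 3.2421 = 3.5189 mm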